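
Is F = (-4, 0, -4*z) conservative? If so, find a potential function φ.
Yes, F is conservative. φ = -4*x - 2*z**2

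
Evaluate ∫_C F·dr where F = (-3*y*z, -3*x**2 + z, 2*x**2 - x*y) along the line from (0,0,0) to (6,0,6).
144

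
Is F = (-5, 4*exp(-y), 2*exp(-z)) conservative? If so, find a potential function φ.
Yes, F is conservative. φ = -5*x - 2*exp(-z) - 4*exp(-y)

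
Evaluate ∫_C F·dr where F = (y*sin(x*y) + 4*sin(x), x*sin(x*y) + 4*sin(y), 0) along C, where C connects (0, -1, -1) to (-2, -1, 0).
5 - 5*cos(2)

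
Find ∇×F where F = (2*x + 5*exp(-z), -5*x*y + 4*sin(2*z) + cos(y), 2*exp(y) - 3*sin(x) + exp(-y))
(-8*cos(2*z) + 3*sinh(y) + cosh(y), 3*cos(x) - 5*exp(-z), -5*y)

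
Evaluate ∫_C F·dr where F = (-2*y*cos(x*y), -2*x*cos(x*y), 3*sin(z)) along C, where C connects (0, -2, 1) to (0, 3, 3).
3*cos(1) - 3*cos(3)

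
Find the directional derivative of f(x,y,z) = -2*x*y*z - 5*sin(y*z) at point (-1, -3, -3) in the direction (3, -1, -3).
-30*sqrt(19)*(2*cos(9) + 1)/19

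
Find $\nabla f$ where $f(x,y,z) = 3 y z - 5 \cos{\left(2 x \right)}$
(10*sin(2*x), 3*z, 3*y)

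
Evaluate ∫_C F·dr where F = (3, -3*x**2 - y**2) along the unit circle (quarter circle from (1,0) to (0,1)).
-16/3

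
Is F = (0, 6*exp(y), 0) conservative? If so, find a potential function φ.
Yes, F is conservative. φ = 6*exp(y)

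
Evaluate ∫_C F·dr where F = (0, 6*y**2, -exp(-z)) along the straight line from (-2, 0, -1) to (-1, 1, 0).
3 - E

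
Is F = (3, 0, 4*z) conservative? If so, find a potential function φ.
Yes, F is conservative. φ = 3*x + 2*z**2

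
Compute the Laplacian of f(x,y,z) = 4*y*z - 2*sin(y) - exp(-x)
2*sin(y) - exp(-x)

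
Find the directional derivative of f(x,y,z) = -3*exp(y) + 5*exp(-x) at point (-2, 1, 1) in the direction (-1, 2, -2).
E*(-6 + 5*E)/3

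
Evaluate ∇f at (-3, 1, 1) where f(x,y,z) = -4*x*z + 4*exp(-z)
(-4, 0, 12 - 4*exp(-1))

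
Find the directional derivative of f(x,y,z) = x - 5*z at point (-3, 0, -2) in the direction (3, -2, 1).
-sqrt(14)/7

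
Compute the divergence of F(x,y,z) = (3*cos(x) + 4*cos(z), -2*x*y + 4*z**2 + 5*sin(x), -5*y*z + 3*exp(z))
-2*x - 5*y + 3*exp(z) - 3*sin(x)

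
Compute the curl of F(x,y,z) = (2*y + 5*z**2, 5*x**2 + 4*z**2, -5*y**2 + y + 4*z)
(-10*y - 8*z + 1, 10*z, 10*x - 2)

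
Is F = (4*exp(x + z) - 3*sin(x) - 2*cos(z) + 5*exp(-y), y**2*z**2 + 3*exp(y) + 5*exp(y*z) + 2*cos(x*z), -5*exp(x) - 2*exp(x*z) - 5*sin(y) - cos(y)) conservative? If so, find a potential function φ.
No, ∇×F = (2*x*sin(x*z) - 2*y**2*z - 5*y*exp(y*z) + sin(y) - 5*cos(y), 2*z*exp(x*z) + 5*exp(x) + 4*exp(x + z) + 2*sin(z), -2*z*sin(x*z) + 5*exp(-y)) ≠ 0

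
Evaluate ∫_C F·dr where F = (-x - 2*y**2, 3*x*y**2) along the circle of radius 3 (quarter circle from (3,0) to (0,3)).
81/2 + 243*pi/16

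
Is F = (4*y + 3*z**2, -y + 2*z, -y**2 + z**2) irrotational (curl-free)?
No, ∇×F = (-2*y - 2, 6*z, -4)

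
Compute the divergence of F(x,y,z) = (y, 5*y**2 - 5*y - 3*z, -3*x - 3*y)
10*y - 5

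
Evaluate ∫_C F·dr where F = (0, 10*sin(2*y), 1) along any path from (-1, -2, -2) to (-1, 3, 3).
-5*cos(6) + 5*cos(4) + 5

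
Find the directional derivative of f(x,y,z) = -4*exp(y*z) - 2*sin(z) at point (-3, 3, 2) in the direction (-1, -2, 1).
sqrt(6)*(-cos(2) + 2*exp(6))/3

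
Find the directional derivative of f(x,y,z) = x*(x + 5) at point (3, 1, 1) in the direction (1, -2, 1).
11*sqrt(6)/6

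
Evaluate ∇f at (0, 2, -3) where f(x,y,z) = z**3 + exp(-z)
(0, 0, 27 - exp(3))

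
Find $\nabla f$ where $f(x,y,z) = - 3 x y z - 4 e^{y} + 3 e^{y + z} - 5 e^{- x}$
(-3*y*z + 5*exp(-x), -3*x*z - 4*exp(y) + 3*exp(y + z), -3*x*y + 3*exp(y + z))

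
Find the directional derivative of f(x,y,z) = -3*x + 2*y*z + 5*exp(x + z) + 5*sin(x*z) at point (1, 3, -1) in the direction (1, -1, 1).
5*sqrt(3)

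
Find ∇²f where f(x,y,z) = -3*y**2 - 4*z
-6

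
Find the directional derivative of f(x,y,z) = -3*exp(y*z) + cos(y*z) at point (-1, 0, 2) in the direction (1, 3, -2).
-9*sqrt(14)/7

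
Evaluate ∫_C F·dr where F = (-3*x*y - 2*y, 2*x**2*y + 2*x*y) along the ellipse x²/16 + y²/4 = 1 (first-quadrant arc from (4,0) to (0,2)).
4*pi + 224/3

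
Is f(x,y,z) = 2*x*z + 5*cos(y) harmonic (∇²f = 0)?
No, ∇²f = -5*cos(y)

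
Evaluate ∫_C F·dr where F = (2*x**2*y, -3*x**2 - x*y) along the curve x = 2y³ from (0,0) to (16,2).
163904/35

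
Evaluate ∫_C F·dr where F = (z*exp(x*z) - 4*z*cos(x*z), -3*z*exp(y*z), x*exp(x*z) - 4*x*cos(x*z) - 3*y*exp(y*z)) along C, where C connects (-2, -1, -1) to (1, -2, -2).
-3*exp(4) - exp(2) + exp(-2) + 8*sin(2) + 3*E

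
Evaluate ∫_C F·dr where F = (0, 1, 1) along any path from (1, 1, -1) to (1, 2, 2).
4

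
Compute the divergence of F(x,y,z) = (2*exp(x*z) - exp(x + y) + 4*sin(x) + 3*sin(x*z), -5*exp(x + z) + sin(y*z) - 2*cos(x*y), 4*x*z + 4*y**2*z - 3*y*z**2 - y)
2*x*sin(x*y) + 4*x + 4*y**2 - 6*y*z + 2*z*exp(x*z) + 3*z*cos(x*z) + z*cos(y*z) - exp(x + y) + 4*cos(x)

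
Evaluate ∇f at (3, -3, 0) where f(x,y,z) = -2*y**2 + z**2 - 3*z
(0, 12, -3)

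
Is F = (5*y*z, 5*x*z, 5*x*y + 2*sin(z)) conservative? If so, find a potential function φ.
Yes, F is conservative. φ = 5*x*y*z - 2*cos(z)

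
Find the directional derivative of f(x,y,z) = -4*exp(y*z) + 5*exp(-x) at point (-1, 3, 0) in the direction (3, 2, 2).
3*sqrt(17)*(-5*E - 8)/17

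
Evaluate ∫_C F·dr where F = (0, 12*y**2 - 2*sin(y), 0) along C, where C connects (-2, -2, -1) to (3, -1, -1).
-2*cos(2) + 2*cos(1) + 28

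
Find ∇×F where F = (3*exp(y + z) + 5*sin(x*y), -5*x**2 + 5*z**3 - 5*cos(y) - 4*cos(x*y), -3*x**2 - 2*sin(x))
(-15*z**2, 6*x + 3*exp(y + z) + 2*cos(x), -5*x*cos(x*y) - 10*x + 4*y*sin(x*y) - 3*exp(y + z))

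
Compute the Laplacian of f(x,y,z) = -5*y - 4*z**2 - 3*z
-8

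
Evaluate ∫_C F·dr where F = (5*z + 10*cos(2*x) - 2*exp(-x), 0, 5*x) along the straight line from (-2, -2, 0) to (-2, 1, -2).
20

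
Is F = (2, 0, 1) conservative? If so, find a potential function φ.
Yes, F is conservative. φ = 2*x + z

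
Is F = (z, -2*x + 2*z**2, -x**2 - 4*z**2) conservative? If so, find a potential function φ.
No, ∇×F = (-4*z, 2*x + 1, -2) ≠ 0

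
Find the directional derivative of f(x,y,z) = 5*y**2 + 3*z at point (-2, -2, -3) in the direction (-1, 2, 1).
-37*sqrt(6)/6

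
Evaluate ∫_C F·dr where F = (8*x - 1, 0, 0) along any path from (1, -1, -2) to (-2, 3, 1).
15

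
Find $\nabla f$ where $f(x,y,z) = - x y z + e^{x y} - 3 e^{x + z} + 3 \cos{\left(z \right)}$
(-y*z + y*exp(x*y) - 3*exp(x + z), x*(-z + exp(x*y)), -x*y - 3*exp(x + z) - 3*sin(z))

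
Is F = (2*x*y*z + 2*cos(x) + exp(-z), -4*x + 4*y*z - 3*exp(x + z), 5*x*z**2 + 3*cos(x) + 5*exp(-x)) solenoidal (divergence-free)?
No, ∇·F = 10*x*z + 2*y*z + 4*z - 2*sin(x)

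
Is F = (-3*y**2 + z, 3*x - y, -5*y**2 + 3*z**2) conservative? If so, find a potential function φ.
No, ∇×F = (-10*y, 1, 6*y + 3) ≠ 0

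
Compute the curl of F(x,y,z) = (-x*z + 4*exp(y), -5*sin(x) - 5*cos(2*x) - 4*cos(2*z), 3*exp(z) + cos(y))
(-sin(y) - 8*sin(2*z), -x, -4*exp(y) + 10*sin(2*x) - 5*cos(x))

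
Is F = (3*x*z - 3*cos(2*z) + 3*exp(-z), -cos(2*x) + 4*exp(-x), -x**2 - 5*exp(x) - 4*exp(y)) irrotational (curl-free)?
No, ∇×F = (-4*exp(y), 5*x + 5*exp(x) + 6*sin(2*z) - 3*exp(-z), 2*sin(2*x) - 4*exp(-x))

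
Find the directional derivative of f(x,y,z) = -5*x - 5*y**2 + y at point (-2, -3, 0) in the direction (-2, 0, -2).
5*sqrt(2)/2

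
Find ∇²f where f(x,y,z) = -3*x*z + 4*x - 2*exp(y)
-2*exp(y)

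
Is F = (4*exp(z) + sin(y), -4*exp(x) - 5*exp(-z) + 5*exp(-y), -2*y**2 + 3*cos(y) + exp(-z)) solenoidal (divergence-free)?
No, ∇·F = -exp(-z) - 5*exp(-y)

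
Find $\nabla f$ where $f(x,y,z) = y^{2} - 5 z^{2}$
(0, 2*y, -10*z)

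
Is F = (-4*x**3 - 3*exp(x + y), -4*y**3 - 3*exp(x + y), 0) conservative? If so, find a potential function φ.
Yes, F is conservative. φ = -x**4 - y**4 - 3*exp(x + y)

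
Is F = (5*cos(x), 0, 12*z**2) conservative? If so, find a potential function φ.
Yes, F is conservative. φ = 4*z**3 + 5*sin(x)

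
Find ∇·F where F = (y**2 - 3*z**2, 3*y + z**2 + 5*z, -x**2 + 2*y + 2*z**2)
4*z + 3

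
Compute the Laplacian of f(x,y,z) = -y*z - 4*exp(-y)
-4*exp(-y)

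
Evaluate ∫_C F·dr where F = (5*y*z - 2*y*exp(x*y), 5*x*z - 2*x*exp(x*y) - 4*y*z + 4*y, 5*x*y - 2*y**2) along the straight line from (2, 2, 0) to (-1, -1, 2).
-2*E*(1 - exp(3))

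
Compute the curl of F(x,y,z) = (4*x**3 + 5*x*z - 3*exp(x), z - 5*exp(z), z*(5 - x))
(5*exp(z) - 1, 5*x + z, 0)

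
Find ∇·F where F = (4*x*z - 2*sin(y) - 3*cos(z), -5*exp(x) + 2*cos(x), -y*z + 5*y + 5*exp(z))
-y + 4*z + 5*exp(z)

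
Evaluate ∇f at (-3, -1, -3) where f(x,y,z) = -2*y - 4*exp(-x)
(4*exp(3), -2, 0)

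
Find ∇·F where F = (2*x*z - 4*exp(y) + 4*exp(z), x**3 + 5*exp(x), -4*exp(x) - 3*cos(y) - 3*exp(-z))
2*z + 3*exp(-z)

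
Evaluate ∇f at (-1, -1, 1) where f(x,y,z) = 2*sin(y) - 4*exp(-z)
(0, 2*cos(1), 4*exp(-1))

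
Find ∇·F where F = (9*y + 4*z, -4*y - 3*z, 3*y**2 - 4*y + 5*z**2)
10*z - 4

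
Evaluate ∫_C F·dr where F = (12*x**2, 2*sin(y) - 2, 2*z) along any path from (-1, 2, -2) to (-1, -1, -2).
-2*cos(1) + 2*cos(2) + 6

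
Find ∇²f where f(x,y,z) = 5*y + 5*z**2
10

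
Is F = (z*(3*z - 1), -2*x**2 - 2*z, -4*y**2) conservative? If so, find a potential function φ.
No, ∇×F = (2 - 8*y, 6*z - 1, -4*x) ≠ 0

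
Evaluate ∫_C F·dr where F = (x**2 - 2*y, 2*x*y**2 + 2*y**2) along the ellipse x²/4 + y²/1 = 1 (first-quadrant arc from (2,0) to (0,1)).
-2 + 5*pi/4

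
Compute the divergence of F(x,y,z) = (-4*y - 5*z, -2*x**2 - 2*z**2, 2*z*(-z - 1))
-4*z - 2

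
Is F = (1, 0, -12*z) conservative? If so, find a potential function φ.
Yes, F is conservative. φ = x - 6*z**2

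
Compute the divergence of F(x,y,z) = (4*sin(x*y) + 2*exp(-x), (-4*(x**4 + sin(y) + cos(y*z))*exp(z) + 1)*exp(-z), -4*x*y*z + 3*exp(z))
-4*x*y + 4*y*cos(x*y) + 4*z*sin(y*z) + 3*exp(z) - 4*cos(y) - 2*exp(-x)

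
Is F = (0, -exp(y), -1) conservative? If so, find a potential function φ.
Yes, F is conservative. φ = -z - exp(y)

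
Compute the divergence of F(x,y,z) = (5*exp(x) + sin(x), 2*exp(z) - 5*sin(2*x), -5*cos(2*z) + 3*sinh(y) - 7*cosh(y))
5*exp(x) + 10*sin(2*z) + cos(x)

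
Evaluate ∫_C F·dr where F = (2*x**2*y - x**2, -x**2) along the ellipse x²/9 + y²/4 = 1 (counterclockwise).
-27*pi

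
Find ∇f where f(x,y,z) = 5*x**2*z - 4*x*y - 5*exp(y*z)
(10*x*z - 4*y, -4*x - 5*z*exp(y*z), 5*x**2 - 5*y*exp(y*z))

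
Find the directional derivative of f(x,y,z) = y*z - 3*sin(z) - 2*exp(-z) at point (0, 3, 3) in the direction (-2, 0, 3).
3*sqrt(13)*(2 + 3*(1 - cos(3))*exp(3))*exp(-3)/13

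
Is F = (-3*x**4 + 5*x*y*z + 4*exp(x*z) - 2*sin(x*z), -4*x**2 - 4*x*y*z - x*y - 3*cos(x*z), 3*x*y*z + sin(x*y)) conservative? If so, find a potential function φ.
No, ∇×F = (x*(4*y + 3*z - 3*sin(x*z) + cos(x*y)), 5*x*y + 4*x*exp(x*z) - 2*x*cos(x*z) - 3*y*z - y*cos(x*y), -5*x*z - 8*x - 4*y*z - y + 3*z*sin(x*z)) ≠ 0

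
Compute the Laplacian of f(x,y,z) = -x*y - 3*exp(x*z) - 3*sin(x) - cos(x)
-3*x**2*exp(x*z) - 3*z**2*exp(x*z) + 3*sin(x) + cos(x)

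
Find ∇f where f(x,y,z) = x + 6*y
(1, 6, 0)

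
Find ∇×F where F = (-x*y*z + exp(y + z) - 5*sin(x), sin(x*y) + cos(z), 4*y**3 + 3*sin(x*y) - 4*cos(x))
(3*x*cos(x*y) + 12*y**2 + sin(z), -x*y - 3*y*cos(x*y) + exp(y + z) - 4*sin(x), x*z + y*cos(x*y) - exp(y + z))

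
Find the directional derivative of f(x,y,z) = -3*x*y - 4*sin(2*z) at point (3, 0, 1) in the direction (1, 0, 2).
-16*sqrt(5)*cos(2)/5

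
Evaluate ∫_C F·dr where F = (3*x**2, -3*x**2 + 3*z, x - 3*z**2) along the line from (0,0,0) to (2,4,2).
-2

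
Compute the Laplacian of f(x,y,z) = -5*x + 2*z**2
4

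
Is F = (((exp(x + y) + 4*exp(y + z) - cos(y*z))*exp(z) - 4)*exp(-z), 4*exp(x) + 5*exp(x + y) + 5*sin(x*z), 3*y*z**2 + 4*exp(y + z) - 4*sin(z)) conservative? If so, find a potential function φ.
No, ∇×F = (-5*x*cos(x*z) + 3*z**2 + 4*exp(y + z), y*sin(y*z) + 4*exp(y + z) + 4*exp(-z), -z*sin(y*z) + 5*z*cos(x*z) + 4*exp(x) + 4*exp(x + y) - 4*exp(y + z)) ≠ 0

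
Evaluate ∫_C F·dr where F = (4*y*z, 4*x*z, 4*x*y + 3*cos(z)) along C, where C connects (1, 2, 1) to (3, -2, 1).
-32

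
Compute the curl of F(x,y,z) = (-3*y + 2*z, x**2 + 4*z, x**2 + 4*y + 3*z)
(0, 2 - 2*x, 2*x + 3)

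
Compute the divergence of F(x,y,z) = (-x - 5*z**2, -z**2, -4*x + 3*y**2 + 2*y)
-1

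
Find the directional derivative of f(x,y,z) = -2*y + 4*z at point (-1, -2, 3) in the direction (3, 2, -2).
-12*sqrt(17)/17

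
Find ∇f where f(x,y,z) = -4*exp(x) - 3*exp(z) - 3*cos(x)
(-4*exp(x) + 3*sin(x), 0, -3*exp(z))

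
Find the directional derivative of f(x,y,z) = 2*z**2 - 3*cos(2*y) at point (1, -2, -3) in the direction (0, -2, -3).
12*sqrt(13)*(sin(4) + 3)/13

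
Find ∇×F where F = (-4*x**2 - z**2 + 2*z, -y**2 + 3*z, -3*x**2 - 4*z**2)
(-3, 6*x - 2*z + 2, 0)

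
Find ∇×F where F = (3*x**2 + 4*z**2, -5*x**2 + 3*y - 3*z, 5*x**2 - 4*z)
(3, -10*x + 8*z, -10*x)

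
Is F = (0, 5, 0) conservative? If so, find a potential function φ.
Yes, F is conservative. φ = 5*y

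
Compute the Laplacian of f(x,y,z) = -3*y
0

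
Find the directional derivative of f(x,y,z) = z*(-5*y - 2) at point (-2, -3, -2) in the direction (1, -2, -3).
-59*sqrt(14)/14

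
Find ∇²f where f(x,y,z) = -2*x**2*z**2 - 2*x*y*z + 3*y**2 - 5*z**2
-4*x**2 - 4*z**2 - 4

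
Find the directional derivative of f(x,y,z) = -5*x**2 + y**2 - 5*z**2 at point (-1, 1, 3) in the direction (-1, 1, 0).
-4*sqrt(2)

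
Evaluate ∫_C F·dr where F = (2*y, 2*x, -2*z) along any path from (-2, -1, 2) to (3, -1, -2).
-10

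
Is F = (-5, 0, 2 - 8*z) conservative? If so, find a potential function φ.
Yes, F is conservative. φ = -5*x - 4*z**2 + 2*z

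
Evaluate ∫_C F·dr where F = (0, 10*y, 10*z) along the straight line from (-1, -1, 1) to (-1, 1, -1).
0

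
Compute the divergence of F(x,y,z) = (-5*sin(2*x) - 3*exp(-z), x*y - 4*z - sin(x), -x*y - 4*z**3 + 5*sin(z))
x - 12*z**2 - 10*cos(2*x) + 5*cos(z)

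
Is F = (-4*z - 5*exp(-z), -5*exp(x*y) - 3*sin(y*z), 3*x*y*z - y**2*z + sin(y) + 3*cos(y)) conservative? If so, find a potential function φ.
No, ∇×F = (3*x*z - 2*y*z + 3*y*cos(y*z) - 3*sin(y) + cos(y), -3*y*z - 4 + 5*exp(-z), -5*y*exp(x*y)) ≠ 0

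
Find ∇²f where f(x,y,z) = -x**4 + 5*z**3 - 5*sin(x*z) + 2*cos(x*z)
5*x**2*sin(x*z) - 2*x**2*cos(x*z) - 12*x**2 + 5*z**2*sin(x*z) - 2*z**2*cos(x*z) + 30*z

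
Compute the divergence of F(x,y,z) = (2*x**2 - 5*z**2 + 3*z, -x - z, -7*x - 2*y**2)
4*x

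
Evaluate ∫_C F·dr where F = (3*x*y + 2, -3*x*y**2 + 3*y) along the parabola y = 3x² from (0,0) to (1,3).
-151/28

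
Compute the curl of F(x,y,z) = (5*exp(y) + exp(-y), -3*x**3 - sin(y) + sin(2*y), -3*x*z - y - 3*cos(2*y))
(6*sin(2*y) - 1, 3*z, -9*x**2 - 5*exp(y) + exp(-y))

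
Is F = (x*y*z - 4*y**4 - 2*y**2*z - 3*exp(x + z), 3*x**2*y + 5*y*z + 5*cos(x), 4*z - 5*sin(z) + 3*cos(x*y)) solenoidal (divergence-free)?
No, ∇·F = 3*x**2 + y*z + 5*z - 3*exp(x + z) - 5*cos(z) + 4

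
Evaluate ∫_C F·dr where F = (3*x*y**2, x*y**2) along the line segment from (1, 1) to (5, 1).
36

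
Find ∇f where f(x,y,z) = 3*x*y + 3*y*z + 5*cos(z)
(3*y, 3*x + 3*z, 3*y - 5*sin(z))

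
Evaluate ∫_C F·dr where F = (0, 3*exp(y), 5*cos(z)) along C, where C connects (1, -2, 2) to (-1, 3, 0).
-5*sin(2) - 3*exp(-2) + 3*exp(3)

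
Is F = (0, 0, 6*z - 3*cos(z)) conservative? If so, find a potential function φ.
Yes, F is conservative. φ = 3*z**2 - 3*sin(z)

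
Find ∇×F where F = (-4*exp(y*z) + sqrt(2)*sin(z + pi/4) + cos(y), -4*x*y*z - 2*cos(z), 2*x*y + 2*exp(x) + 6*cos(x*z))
(4*x*y + 2*x - 2*sin(z), -4*y*exp(y*z) - 2*y + 6*z*sin(x*z) - 2*exp(x) + sqrt(2)*cos(z + pi/4), -4*y*z + 4*z*exp(y*z) + sin(y))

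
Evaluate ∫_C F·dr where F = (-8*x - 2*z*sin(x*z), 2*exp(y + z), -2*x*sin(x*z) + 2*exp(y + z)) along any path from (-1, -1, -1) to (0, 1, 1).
-2*cos(1) + 6 + 4*sinh(2)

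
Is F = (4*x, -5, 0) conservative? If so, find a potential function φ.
Yes, F is conservative. φ = 2*x**2 - 5*y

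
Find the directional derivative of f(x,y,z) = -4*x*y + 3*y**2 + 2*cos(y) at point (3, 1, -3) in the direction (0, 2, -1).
-4*sqrt(5)*(sin(1) + 3)/5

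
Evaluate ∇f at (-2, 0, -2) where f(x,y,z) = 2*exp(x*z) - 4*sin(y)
(-4*exp(4), -4, -4*exp(4))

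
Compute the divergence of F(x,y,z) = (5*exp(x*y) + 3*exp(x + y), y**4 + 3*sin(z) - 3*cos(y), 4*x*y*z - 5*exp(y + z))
4*x*y + 4*y**3 + 5*y*exp(x*y) + 3*exp(x + y) - 5*exp(y + z) + 3*sin(y)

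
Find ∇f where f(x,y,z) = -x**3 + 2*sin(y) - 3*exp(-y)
(-3*x**2, 2*cos(y) + 3*exp(-y), 0)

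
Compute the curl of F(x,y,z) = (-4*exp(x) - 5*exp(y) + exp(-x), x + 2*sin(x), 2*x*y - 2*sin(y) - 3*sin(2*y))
(2*x - 2*cos(y) - 6*cos(2*y), -2*y, 5*exp(y) + 2*cos(x) + 1)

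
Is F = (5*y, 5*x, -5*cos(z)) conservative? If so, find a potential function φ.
Yes, F is conservative. φ = 5*x*y - 5*sin(z)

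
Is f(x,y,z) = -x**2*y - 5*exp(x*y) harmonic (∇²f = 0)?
No, ∇²f = -5*x**2*exp(x*y) - y*(5*y*exp(x*y) + 2)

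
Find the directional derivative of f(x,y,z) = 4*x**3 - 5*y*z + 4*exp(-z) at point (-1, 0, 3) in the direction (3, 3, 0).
-3*sqrt(2)/2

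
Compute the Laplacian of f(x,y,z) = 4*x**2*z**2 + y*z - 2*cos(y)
8*x**2 + 8*z**2 + 2*cos(y)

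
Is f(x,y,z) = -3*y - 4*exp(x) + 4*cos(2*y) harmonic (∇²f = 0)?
No, ∇²f = -4*exp(x) - 16*cos(2*y)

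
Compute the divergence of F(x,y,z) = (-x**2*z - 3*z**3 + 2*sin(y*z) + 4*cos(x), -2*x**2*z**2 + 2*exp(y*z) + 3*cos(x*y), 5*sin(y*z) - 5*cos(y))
-2*x*z - 3*x*sin(x*y) + 5*y*cos(y*z) + 2*z*exp(y*z) - 4*sin(x)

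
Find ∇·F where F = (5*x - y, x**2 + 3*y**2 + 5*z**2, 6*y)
6*y + 5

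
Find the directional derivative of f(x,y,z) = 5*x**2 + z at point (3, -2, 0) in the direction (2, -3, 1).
61*sqrt(14)/14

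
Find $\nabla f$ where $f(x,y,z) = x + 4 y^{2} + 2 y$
(1, 8*y + 2, 0)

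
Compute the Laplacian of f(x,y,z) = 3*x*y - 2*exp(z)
-2*exp(z)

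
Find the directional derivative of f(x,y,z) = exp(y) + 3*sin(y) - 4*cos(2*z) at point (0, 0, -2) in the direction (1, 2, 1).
4*sqrt(6)*(1 - sin(4))/3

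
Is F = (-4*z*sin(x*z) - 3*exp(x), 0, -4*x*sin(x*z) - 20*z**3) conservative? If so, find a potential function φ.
Yes, F is conservative. φ = -5*z**4 - 3*exp(x) + 4*cos(x*z)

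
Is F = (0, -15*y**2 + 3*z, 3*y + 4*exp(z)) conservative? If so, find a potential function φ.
Yes, F is conservative. φ = -5*y**3 + 3*y*z + 4*exp(z)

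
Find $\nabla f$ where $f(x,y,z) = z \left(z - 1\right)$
(0, 0, 2*z - 1)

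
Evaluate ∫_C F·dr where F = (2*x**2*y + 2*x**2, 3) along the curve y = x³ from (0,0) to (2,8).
152/3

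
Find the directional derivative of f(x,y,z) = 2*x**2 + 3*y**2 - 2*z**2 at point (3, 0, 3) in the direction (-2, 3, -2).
0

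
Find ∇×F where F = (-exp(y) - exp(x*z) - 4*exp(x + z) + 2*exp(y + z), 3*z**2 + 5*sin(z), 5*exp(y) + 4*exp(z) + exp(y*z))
(z*exp(y*z) - 6*z + 5*exp(y) - 5*cos(z), -x*exp(x*z) - 4*exp(x + z) + 2*exp(y + z), exp(y) - 2*exp(y + z))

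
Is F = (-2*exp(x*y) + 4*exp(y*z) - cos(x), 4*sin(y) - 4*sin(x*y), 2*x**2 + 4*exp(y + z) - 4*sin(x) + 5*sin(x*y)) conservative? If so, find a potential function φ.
No, ∇×F = (5*x*cos(x*y) + 4*exp(y + z), -4*x + 4*y*exp(y*z) - 5*y*cos(x*y) + 4*cos(x), 2*x*exp(x*y) - 4*y*cos(x*y) - 4*z*exp(y*z)) ≠ 0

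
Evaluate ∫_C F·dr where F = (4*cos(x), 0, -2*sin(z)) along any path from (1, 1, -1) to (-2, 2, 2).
-4*sin(2) - 4*sin(1) - 2*cos(1) + 2*cos(2)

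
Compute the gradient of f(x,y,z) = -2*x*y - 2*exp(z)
(-2*y, -2*x, -2*exp(z))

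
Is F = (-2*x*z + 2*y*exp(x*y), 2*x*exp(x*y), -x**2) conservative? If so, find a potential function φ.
Yes, F is conservative. φ = -x**2*z + 2*exp(x*y)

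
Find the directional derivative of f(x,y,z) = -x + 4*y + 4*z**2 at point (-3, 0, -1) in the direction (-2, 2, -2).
13*sqrt(3)/3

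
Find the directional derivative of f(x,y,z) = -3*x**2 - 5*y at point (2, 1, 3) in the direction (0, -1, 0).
5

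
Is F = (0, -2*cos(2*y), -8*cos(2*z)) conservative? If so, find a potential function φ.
Yes, F is conservative. φ = -sin(2*y) - 4*sin(2*z)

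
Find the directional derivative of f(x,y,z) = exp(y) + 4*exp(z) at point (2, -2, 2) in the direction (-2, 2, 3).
2*sqrt(17)*(1 + 6*exp(4))*exp(-2)/17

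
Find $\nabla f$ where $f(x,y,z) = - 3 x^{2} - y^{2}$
(-6*x, -2*y, 0)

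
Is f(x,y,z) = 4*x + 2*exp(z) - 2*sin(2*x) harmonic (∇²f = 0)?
No, ∇²f = 2*exp(z) + 8*sin(2*x)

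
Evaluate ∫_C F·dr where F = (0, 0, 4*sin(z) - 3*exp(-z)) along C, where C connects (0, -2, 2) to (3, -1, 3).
4*cos(2) - 3*exp(-2) + 3*exp(-3) - 4*cos(3)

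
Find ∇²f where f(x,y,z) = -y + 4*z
0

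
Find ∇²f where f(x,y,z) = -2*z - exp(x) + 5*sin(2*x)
-exp(x) - 20*sin(2*x)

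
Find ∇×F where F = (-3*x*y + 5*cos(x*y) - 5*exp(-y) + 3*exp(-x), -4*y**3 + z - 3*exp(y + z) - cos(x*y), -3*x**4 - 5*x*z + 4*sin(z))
(3*exp(y + z) - 1, 12*x**3 + 5*z, 5*x*sin(x*y) + 3*x + y*sin(x*y) - 5*exp(-y))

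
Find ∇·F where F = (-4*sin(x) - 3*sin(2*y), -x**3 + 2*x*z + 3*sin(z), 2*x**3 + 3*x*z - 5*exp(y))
3*x - 4*cos(x)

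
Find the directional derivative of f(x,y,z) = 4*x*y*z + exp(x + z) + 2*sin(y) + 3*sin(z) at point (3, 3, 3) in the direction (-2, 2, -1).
-exp(6) - 12 + cos(3)/3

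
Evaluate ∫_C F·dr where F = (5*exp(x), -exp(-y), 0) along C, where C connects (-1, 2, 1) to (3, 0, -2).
-5*exp(-1) - exp(-2) + 1 + 5*exp(3)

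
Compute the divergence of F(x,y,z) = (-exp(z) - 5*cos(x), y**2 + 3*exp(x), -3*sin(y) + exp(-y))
2*y + 5*sin(x)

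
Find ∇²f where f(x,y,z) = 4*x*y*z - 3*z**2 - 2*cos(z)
2*cos(z) - 6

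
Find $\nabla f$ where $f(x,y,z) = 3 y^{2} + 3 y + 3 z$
(0, 6*y + 3, 3)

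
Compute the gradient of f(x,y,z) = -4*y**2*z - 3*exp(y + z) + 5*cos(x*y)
(-5*y*sin(x*y), -5*x*sin(x*y) - 8*y*z - 3*exp(y + z), -4*y**2 - 3*exp(y + z))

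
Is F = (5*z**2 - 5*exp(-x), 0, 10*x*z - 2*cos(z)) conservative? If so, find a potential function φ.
Yes, F is conservative. φ = 5*x*z**2 - 2*sin(z) + 5*exp(-x)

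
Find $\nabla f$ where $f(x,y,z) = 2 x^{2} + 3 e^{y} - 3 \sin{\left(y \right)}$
(4*x, 3*exp(y) - 3*cos(y), 0)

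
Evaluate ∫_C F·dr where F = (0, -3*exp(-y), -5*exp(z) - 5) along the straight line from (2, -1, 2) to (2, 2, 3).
-5*exp(3) - 3*E - 5 + 3*exp(-2) + 5*exp(2)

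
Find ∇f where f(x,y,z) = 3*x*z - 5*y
(3*z, -5, 3*x)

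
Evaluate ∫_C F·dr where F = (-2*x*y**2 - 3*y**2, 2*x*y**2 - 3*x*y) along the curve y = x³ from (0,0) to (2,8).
11584/35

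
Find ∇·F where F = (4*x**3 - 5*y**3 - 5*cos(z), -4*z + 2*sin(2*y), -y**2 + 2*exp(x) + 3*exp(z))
12*x**2 + 3*exp(z) + 4*cos(2*y)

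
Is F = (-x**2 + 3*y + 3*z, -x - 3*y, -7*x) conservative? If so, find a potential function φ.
No, ∇×F = (0, 10, -4) ≠ 0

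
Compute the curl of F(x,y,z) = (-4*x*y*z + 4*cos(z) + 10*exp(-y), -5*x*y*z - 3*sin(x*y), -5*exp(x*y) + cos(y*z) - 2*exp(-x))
(5*x*y - 5*x*exp(x*y) - z*sin(y*z), -4*x*y + 5*y*exp(x*y) - 4*sin(z) - 2*exp(-x), 4*x*z - 5*y*z - 3*y*cos(x*y) + 10*exp(-y))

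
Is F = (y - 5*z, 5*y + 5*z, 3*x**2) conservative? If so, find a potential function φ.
No, ∇×F = (-5, -6*x - 5, -1) ≠ 0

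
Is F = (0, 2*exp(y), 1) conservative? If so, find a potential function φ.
Yes, F is conservative. φ = z + 2*exp(y)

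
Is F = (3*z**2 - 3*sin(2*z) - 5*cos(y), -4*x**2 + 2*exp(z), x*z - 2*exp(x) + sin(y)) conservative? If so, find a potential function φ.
No, ∇×F = (-2*exp(z) + cos(y), 5*z + 2*exp(x) - 6*cos(2*z), -8*x - 5*sin(y)) ≠ 0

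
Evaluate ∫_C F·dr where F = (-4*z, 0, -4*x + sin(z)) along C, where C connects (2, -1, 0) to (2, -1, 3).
-23 - cos(3)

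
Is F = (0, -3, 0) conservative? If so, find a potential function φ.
Yes, F is conservative. φ = -3*y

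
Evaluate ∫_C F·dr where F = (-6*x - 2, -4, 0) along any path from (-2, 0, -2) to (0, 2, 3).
0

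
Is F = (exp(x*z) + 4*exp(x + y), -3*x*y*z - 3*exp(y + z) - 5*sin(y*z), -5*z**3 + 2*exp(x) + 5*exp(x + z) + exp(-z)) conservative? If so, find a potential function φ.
No, ∇×F = (3*x*y + 5*y*cos(y*z) + 3*exp(y + z), x*exp(x*z) - 2*exp(x) - 5*exp(x + z), -3*y*z - 4*exp(x + y)) ≠ 0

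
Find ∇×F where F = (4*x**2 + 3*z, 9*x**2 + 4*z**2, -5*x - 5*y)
(-8*z - 5, 8, 18*x)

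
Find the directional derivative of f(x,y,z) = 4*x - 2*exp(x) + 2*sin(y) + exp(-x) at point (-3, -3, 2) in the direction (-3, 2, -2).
sqrt(17)*(4*exp(3)*cos(3) + 6 + 3*(-4 + exp(3))*exp(3))*exp(-3)/17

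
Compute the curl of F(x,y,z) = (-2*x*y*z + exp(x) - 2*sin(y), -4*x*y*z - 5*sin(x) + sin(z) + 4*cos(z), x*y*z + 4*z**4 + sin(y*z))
(4*x*y + x*z + z*cos(y*z) + 4*sin(z) - cos(z), y*(-2*x - z), 2*x*z - 4*y*z - 5*cos(x) + 2*cos(y))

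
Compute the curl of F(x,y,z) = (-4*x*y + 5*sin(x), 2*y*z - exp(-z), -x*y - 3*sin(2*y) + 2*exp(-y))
(-x - 2*y - 6*cos(2*y) - exp(-z) - 2*exp(-y), y, 4*x)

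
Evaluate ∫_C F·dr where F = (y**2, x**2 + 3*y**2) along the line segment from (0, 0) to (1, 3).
31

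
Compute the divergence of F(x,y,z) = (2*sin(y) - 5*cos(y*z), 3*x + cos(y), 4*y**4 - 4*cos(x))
-sin(y)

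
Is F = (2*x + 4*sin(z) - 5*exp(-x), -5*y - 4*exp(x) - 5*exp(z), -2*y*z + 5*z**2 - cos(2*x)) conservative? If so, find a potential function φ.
No, ∇×F = (-2*z + 5*exp(z), -2*sin(2*x) + 4*cos(z), -4*exp(x)) ≠ 0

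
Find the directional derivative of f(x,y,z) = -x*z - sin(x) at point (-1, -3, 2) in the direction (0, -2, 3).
3*sqrt(13)/13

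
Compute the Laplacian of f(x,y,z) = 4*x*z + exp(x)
exp(x)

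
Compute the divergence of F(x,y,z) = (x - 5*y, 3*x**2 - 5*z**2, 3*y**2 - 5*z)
-4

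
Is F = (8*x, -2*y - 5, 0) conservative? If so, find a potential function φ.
Yes, F is conservative. φ = 4*x**2 - y**2 - 5*y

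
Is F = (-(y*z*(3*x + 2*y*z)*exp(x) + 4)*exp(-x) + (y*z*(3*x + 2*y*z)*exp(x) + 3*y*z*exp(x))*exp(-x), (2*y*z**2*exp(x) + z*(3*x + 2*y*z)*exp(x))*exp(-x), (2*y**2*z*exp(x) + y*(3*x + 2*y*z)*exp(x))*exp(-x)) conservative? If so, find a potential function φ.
Yes, F is conservative. φ = (y*z*(3*x + 2*y*z)*exp(x) + 4)*exp(-x)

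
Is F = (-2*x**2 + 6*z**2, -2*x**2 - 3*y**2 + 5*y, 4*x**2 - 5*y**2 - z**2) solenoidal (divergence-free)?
No, ∇·F = -4*x - 6*y - 2*z + 5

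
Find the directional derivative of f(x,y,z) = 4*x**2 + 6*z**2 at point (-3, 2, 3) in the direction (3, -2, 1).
-18*sqrt(14)/7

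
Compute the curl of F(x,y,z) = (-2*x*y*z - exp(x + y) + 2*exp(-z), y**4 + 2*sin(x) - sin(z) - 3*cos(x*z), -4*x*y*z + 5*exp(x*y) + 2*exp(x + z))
(-4*x*z + 5*x*exp(x*y) - 3*x*sin(x*z) + cos(z), -2*x*y + 4*y*z - 5*y*exp(x*y) - 2*exp(x + z) - 2*exp(-z), 2*x*z + 3*z*sin(x*z) + exp(x + y) + 2*cos(x))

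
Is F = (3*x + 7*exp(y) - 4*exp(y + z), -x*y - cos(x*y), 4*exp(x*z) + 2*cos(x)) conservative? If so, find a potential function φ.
No, ∇×F = (0, -4*z*exp(x*z) - 4*exp(y + z) + 2*sin(x), y*sin(x*y) - y - 7*exp(y) + 4*exp(y + z)) ≠ 0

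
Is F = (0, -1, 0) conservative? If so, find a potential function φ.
Yes, F is conservative. φ = -y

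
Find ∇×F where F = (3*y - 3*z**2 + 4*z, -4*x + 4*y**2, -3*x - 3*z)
(0, 7 - 6*z, -7)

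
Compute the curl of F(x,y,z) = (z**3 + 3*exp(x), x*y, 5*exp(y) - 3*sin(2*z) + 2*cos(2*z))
(5*exp(y), 3*z**2, y)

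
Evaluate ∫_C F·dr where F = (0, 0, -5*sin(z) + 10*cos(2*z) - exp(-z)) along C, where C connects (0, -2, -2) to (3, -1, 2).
10*sin(4) - exp(2) + exp(-2)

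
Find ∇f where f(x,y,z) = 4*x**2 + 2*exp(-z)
(8*x, 0, -2*exp(-z))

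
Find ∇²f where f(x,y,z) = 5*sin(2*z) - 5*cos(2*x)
-20*sin(2*z) + 20*cos(2*x)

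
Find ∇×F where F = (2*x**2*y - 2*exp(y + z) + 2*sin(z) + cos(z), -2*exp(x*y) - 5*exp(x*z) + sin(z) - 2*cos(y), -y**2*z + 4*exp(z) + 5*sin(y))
(5*x*exp(x*z) - 2*y*z + 5*cos(y) - cos(z), -2*exp(y + z) - sin(z) + 2*cos(z), -2*x**2 - 2*y*exp(x*y) - 5*z*exp(x*z) + 2*exp(y + z))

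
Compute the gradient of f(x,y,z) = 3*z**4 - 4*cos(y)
(0, 4*sin(y), 12*z**3)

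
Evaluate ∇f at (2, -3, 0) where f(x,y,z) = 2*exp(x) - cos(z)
(2*exp(2), 0, 0)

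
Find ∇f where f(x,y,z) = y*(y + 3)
(0, 2*y + 3, 0)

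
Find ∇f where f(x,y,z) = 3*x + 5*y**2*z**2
(3, 10*y*z**2, 10*y**2*z)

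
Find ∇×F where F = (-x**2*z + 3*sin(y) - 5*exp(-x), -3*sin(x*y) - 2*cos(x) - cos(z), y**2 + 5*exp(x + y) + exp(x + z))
(2*y + 5*exp(x + y) - sin(z), -x**2 - 5*exp(x + y) - exp(x + z), -3*y*cos(x*y) + 2*sin(x) - 3*cos(y))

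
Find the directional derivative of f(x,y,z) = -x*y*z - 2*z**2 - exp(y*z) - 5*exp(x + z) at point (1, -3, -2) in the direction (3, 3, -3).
sqrt(3)*(-exp(6) - 15)/3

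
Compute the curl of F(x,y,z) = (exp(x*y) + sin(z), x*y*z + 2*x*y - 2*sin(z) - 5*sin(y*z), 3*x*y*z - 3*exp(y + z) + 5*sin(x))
(-x*y + 3*x*z + 5*y*cos(y*z) - 3*exp(y + z) + 2*cos(z), -3*y*z - 5*cos(x) + cos(z), -x*exp(x*y) + y*z + 2*y)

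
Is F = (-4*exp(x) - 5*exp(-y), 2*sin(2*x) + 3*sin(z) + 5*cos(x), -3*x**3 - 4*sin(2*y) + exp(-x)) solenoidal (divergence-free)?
No, ∇·F = -4*exp(x)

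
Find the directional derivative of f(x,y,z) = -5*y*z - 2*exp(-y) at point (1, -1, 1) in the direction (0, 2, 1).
sqrt(5)*(-5 + 4*E)/5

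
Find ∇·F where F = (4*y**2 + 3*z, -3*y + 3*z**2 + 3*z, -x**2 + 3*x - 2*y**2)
-3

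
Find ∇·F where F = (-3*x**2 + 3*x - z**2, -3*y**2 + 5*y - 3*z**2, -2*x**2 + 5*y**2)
-6*x - 6*y + 8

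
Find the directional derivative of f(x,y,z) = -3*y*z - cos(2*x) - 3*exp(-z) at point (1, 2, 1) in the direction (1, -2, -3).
sqrt(14)*(-9 + 2*E*sin(2) + 24*E)*exp(-1)/14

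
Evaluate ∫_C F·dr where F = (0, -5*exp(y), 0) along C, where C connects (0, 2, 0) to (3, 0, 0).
-5 + 5*exp(2)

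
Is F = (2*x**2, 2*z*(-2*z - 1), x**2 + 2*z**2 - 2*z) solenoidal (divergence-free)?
No, ∇·F = 4*x + 4*z - 2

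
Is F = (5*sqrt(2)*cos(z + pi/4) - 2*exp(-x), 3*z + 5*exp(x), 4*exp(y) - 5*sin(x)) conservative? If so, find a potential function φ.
No, ∇×F = (4*exp(y) - 3, -5*sqrt(2)*sin(z + pi/4) + 5*cos(x), 5*exp(x)) ≠ 0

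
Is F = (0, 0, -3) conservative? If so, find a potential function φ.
Yes, F is conservative. φ = -3*z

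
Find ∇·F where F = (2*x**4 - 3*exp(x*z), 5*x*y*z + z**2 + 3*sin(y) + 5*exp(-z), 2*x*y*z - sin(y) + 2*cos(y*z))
8*x**3 + 2*x*y + 5*x*z - 2*y*sin(y*z) - 3*z*exp(x*z) + 3*cos(y)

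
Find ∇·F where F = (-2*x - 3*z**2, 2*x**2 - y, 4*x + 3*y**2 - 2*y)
-3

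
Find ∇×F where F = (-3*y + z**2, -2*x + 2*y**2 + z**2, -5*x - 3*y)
(-2*z - 3, 2*z + 5, 1)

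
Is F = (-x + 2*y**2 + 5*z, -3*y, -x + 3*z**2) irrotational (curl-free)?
No, ∇×F = (0, 6, -4*y)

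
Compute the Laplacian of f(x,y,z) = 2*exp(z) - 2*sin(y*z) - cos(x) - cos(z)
2*y**2*sin(y*z) + 2*z**2*sin(y*z) + 2*exp(z) + cos(x) + cos(z)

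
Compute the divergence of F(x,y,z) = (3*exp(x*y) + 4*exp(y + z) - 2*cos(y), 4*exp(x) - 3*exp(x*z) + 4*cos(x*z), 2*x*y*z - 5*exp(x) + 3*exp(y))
y*(2*x + 3*exp(x*y))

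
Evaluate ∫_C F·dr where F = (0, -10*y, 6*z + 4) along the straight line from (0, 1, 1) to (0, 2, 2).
-2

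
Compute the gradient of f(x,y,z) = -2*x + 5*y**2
(-2, 10*y, 0)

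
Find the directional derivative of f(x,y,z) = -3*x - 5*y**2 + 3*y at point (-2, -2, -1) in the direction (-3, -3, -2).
-30*sqrt(22)/11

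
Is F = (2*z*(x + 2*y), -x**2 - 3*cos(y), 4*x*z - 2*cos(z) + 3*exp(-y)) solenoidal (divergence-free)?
No, ∇·F = 4*x + 2*z + 3*sin(y) + 2*sin(z)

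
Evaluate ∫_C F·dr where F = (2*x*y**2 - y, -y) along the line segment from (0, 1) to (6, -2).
111/2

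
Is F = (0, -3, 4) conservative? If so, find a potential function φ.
Yes, F is conservative. φ = -3*y + 4*z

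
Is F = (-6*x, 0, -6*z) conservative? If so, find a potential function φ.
Yes, F is conservative. φ = -3*x**2 - 3*z**2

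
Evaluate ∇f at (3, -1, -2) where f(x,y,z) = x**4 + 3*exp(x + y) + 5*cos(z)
(3*exp(2) + 108, 3*exp(2), 5*sin(2))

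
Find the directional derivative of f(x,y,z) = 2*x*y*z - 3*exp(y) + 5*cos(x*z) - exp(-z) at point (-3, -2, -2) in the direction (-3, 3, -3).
-sqrt(3)*(25*exp(2)*sin(6) + 3 + exp(4) + 8*exp(2))*exp(-2)/3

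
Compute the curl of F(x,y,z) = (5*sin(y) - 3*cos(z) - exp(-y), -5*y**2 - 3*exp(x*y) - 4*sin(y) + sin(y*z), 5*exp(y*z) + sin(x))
(-y*cos(y*z) + 5*z*exp(y*z), 3*sin(z) - cos(x), -3*y*exp(x*y) - 5*cos(y) - exp(-y))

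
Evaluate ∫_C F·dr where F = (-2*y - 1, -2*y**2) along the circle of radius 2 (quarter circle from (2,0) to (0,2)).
-10/3 + 2*pi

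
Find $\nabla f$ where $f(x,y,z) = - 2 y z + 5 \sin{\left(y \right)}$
(0, -2*z + 5*cos(y), -2*y)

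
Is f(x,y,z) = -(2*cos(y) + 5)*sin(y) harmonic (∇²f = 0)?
No, ∇²f = (8*cos(y) + 5)*sin(y)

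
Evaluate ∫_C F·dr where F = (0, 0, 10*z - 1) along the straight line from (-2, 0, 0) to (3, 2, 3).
42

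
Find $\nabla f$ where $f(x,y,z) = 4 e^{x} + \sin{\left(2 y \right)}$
(4*exp(x), 2*cos(2*y), 0)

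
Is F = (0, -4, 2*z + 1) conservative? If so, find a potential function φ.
Yes, F is conservative. φ = -4*y + z**2 + z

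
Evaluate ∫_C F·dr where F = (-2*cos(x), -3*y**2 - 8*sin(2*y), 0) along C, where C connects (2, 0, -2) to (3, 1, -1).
-5 + 4*cos(2) - 2*sin(3) + 2*sin(2)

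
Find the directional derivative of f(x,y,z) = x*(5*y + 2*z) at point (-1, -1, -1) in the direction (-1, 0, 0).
7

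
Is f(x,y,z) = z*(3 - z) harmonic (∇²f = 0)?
No, ∇²f = -2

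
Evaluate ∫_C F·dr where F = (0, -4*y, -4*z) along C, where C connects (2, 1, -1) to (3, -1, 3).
-16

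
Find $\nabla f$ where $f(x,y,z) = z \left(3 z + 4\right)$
(0, 0, 6*z + 4)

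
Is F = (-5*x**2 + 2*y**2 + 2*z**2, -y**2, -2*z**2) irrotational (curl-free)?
No, ∇×F = (0, 4*z, -4*y)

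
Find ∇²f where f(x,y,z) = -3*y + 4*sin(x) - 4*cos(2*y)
-4*sin(x) + 16*cos(2*y)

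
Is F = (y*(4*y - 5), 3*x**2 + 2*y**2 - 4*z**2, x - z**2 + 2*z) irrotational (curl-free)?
No, ∇×F = (8*z, -1, 6*x - 8*y + 5)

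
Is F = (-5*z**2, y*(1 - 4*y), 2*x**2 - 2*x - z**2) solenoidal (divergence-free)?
No, ∇·F = -8*y - 2*z + 1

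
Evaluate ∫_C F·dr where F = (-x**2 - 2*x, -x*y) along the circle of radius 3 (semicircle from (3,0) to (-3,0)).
0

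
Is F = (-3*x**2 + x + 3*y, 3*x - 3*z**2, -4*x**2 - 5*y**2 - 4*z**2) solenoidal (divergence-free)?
No, ∇·F = -6*x - 8*z + 1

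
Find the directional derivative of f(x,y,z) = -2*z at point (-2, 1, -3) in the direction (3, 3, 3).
-2*sqrt(3)/3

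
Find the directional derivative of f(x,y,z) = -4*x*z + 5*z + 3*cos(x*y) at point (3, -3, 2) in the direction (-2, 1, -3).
sqrt(14)*(27*sin(9) + 37)/14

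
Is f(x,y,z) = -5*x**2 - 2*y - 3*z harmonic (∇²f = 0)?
No, ∇²f = -10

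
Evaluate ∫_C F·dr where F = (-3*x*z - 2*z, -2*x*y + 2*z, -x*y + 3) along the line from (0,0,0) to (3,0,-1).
9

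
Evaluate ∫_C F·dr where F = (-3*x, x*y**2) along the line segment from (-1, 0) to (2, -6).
-189/2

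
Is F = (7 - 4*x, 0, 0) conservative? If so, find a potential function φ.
Yes, F is conservative. φ = x*(7 - 2*x)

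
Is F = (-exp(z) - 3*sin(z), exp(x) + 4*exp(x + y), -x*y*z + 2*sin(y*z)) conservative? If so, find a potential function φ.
No, ∇×F = (z*(-x + 2*cos(y*z)), y*z - exp(z) - 3*cos(z), exp(x) + 4*exp(x + y)) ≠ 0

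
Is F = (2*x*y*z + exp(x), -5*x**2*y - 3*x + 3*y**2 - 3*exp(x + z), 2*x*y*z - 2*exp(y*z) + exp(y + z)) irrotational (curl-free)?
No, ∇×F = (2*x*z - 2*z*exp(y*z) + 3*exp(x + z) + exp(y + z), 2*y*(x - z), -10*x*y - 2*x*z - 3*exp(x + z) - 3)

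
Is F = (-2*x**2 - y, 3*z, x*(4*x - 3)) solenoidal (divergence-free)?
No, ∇·F = -4*x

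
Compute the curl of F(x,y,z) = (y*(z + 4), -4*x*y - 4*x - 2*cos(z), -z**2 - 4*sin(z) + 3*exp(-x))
(-2*sin(z), y + 3*exp(-x), -4*y - z - 8)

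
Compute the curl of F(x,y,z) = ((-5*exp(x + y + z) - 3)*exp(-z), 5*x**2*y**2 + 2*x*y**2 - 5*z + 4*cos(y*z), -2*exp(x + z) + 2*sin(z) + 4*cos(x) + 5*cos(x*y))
(-5*x*sin(x*y) + 4*y*sin(y*z) + 5, 5*y*sin(x*y) + 2*exp(x + z) + 4*sin(x) + 3*exp(-z), 10*x*y**2 + 2*y**2 + 5*exp(x + y))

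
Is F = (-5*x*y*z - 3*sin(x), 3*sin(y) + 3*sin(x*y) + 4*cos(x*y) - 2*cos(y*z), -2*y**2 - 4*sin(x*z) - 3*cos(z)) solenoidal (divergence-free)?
No, ∇·F = -4*x*sin(x*y) + 3*x*cos(x*y) - 4*x*cos(x*z) - 5*y*z + 2*z*sin(y*z) + 3*sin(z) - 3*cos(x) + 3*cos(y)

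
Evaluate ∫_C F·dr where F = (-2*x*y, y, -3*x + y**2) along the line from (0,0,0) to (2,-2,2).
4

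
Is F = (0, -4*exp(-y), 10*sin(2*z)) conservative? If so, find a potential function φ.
Yes, F is conservative. φ = -5*cos(2*z) + 4*exp(-y)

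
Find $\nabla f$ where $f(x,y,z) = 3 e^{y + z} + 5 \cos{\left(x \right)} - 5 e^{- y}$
(-5*sin(x), (3*exp(2*y + z) + 5)*exp(-y), 3*exp(y + z))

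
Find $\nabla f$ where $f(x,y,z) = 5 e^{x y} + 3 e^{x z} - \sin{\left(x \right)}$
(5*y*exp(x*y) + 3*z*exp(x*z) - cos(x), 5*x*exp(x*y), 3*x*exp(x*z))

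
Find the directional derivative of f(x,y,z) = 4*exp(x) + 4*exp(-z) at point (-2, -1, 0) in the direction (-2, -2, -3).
4*sqrt(17)*(-2 + 3*exp(2))*exp(-2)/17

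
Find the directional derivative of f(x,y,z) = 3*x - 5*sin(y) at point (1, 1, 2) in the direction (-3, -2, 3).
sqrt(22)*(-9 + 10*cos(1))/22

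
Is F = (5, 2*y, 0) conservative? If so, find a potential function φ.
Yes, F is conservative. φ = 5*x + y**2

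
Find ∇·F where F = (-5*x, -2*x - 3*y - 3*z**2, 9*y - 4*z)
-12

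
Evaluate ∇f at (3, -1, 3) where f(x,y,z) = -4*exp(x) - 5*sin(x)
(-4*exp(3) - 5*cos(3), 0, 0)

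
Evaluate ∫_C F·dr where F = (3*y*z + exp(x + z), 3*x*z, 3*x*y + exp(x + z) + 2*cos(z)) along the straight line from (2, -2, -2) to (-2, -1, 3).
-7 + 2*sin(3) + 2*sin(2) + E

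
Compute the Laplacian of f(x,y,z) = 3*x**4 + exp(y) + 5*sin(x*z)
-5*x**2*sin(x*z) + 36*x**2 - 5*z**2*sin(x*z) + exp(y)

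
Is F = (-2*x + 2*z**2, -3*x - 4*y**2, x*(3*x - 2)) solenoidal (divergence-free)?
No, ∇·F = -8*y - 2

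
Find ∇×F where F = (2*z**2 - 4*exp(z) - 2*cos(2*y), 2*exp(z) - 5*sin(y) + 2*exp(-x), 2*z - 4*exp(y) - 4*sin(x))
(-4*exp(y) - 2*exp(z), 4*z - 4*exp(z) + 4*cos(x), -4*sin(2*y) - 2*exp(-x))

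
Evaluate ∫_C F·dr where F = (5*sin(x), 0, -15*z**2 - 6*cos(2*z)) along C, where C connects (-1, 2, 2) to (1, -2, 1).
-3*sin(2) + 3*sin(4) + 35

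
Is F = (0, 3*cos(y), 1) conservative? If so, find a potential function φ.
Yes, F is conservative. φ = z + 3*sin(y)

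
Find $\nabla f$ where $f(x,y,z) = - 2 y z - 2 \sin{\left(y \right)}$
(0, -2*z - 2*cos(y), -2*y)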